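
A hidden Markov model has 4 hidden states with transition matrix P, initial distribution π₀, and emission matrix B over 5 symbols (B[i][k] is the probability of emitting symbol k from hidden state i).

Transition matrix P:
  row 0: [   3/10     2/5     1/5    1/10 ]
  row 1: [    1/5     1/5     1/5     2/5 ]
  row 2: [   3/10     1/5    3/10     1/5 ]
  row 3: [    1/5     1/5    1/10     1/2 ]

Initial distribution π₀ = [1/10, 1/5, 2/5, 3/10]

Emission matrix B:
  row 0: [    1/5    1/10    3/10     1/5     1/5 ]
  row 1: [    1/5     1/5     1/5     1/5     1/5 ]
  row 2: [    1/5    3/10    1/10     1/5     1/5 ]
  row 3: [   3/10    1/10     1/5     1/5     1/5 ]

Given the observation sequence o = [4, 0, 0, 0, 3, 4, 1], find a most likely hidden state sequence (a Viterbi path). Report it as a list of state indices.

path = [3, 3, 3, 3, 3, 3, 3]

t=0: δ = [2.000e-02, 4.000e-02, 8.000e-02, 6.000e-02]  (obs o_0=4)
t=1: δ = [4.800e-03, 3.200e-03, 4.800e-03, 9.000e-03]  ψ = [2, 2, 2, 3]  (obs o_1=0)
t=2: δ = [3.600e-04, 3.840e-04, 2.880e-04, 1.350e-03]  ψ = [3, 0, 2, 3]  (obs o_2=0)
t=3: δ = [5.400e-05, 5.400e-05, 2.700e-05, 2.025e-04]  ψ = [3, 3, 3, 3]  (obs o_3=0)
t=4: δ = [8.100e-06, 8.100e-06, 4.050e-06, 2.025e-05]  ψ = [3, 3, 3, 3]  (obs o_4=3)
t=5: δ = [8.100e-07, 8.100e-07, 4.050e-07, 2.025e-06]  ψ = [3, 3, 3, 3]  (obs o_5=4)
t=6: δ = [4.050e-08, 8.100e-08, 6.075e-08, 1.012e-07]  ψ = [3, 3, 3, 3]  (obs o_6=1)
backtrack: best end state = 3; path = [3, 3, 3, 3, 3, 3, 3]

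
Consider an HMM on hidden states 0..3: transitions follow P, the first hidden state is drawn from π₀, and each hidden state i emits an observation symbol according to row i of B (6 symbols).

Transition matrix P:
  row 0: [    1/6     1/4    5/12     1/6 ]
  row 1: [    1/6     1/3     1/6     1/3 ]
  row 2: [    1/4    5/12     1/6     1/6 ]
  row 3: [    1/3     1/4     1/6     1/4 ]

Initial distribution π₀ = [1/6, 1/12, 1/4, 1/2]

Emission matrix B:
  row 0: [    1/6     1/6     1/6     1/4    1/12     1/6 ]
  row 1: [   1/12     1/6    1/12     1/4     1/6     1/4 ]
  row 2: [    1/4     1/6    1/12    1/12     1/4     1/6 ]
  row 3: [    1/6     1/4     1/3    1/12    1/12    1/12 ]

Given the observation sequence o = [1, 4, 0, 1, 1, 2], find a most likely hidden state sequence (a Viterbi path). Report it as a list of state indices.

t=0: δ = [2.778e-02, 1.389e-02, 4.167e-02, 1.250e-01]  (obs o_0=1)
t=1: δ = [3.472e-03, 5.208e-03, 5.208e-03, 2.604e-03]  ψ = [3, 3, 3, 3]  (obs o_1=4)
t=2: δ = [2.170e-04, 1.808e-04, 3.617e-04, 2.894e-04]  ψ = [2, 2, 0, 1]  (obs o_2=0)
t=3: δ = [1.608e-05, 2.512e-05, 1.507e-05, 1.808e-05]  ψ = [3, 2, 0, 3]  (obs o_3=1)
t=4: δ = [1.005e-06, 1.395e-06, 1.116e-06, 2.093e-06]  ψ = [3, 1, 0, 1]  (obs o_4=1)
t=5: δ = [1.163e-07, 4.361e-08, 3.489e-08, 1.744e-07]  ψ = [3, 3, 0, 3]  (obs o_5=2)
backtrack: best end state = 3; path = [3, 0, 2, 1, 3, 3]

path = [3, 0, 2, 1, 3, 3]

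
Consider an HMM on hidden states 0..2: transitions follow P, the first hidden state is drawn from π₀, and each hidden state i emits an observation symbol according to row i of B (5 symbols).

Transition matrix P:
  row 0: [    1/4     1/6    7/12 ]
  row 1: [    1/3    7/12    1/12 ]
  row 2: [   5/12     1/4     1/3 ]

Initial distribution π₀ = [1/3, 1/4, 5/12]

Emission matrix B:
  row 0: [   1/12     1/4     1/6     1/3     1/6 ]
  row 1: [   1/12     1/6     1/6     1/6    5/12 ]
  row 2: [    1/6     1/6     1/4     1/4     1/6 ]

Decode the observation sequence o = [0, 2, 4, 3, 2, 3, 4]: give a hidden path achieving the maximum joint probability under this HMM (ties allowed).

path = [2, 1, 1, 1, 1, 1, 1]

t=0: δ = [2.778e-02, 2.083e-02, 6.944e-02]  (obs o_0=0)
t=1: δ = [4.823e-03, 2.894e-03, 5.787e-03]  ψ = [2, 2, 2]  (obs o_1=2)
t=2: δ = [4.019e-04, 7.033e-04, 4.689e-04]  ψ = [2, 1, 0]  (obs o_2=4)
t=3: δ = [7.814e-05, 6.838e-05, 5.861e-05]  ψ = [1, 1, 0]  (obs o_3=3)
t=4: δ = [4.070e-06, 6.648e-06, 1.140e-05]  ψ = [2, 1, 0]  (obs o_4=2)
t=5: δ = [1.583e-06, 6.463e-07, 9.497e-07]  ψ = [2, 1, 2]  (obs o_5=3)
t=6: δ = [6.595e-08, 1.571e-07, 1.539e-07]  ψ = [0, 1, 0]  (obs o_6=4)
backtrack: best end state = 1; path = [2, 1, 1, 1, 1, 1, 1]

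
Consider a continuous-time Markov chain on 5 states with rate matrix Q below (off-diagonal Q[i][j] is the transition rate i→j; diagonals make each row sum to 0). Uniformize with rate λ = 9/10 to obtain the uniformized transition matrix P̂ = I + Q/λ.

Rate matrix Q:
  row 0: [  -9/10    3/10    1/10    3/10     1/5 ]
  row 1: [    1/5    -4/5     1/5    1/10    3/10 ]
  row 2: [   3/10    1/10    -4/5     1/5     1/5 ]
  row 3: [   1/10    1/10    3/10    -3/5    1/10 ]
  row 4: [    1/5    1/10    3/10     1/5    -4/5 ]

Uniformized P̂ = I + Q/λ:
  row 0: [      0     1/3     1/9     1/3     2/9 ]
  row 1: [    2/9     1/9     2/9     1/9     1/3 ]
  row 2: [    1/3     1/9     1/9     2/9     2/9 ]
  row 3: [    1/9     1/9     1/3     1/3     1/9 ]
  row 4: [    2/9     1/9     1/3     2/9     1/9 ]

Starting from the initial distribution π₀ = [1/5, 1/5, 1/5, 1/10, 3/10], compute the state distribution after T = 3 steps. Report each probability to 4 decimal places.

t=0: π = [0.2000, 0.2000, 0.2000, 0.1000, 0.3000]
t=1: π = [0.1889, 0.1556, 0.2222, 0.2333, 0.2000]
t=2: π = [0.1790, 0.1531, 0.2247, 0.2519, 0.1914]
t=3: π = [0.1794, 0.1509, 0.2266, 0.2531, 0.1900]

π = [0.1794, 0.1509, 0.2266, 0.2531, 0.1900]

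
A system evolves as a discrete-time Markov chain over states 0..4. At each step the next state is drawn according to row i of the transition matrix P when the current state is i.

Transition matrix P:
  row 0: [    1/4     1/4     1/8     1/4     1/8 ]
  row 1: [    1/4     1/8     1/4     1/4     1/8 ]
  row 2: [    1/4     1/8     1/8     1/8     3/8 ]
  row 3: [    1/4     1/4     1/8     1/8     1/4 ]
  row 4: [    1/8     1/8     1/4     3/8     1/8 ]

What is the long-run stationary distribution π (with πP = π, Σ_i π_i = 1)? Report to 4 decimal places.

Balance equations π_j = Σ_i π_i·P[i][j]:
  π_0 = 1/4·π_0 + 1/4·π_1 + 1/4·π_2 + 1/4·π_3 + 1/8·π_4
  π_1 = 1/4·π_0 + 1/8·π_1 + 1/8·π_2 + 1/4·π_3 + 1/8·π_4
  π_2 = 1/8·π_0 + 1/4·π_1 + 1/8·π_2 + 1/8·π_3 + 1/4·π_4
  π_3 = 1/4·π_0 + 1/4·π_1 + 1/8·π_2 + 1/8·π_3 + 3/8·π_4
  normalize: π_0 + π_1 + π_2 + π_3 + π_4 = 1
Solving the linear system gives exactly π = [1138/5047, 915/5047, 869/5047, 1135/5047, 990/5047].

π = [0.2255, 0.1813, 0.1722, 0.2249, 0.1962]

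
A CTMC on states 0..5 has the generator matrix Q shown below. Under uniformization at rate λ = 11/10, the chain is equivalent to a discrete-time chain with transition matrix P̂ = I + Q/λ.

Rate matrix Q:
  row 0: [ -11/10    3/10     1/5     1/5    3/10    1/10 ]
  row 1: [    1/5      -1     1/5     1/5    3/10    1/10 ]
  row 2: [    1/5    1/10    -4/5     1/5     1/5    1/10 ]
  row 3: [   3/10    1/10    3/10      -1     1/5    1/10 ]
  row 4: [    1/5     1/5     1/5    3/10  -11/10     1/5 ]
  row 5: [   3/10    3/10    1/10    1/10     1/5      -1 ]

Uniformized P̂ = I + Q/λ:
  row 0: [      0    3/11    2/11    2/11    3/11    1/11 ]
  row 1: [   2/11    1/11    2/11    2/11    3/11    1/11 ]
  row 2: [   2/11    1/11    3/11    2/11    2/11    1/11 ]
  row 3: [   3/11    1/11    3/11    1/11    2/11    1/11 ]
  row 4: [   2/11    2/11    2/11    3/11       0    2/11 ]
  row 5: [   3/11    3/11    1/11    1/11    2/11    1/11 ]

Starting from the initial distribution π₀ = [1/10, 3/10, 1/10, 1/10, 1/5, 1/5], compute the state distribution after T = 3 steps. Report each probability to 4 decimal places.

t=0: π = [0.1000, 0.3000, 0.1000, 0.1000, 0.2000, 0.2000]
t=1: π = [0.1909, 0.1636, 0.1818, 0.1727, 0.1818, 0.1091]
t=2: π = [0.1727, 0.1620, 0.2041, 0.1727, 0.1810, 0.1074]
t=3: π = [0.1759, 0.1583, 0.2063, 0.1728, 0.1793, 0.1074]

π = [0.1759, 0.1583, 0.2063, 0.1728, 0.1793, 0.1074]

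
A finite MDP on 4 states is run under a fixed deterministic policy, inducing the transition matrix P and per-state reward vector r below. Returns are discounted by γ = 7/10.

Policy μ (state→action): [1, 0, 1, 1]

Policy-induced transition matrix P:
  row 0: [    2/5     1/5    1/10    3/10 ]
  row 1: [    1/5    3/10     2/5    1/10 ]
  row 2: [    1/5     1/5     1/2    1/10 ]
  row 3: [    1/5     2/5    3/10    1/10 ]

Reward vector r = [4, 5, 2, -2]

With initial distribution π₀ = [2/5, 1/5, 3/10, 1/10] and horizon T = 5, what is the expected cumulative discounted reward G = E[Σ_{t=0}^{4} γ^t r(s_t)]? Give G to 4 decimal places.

G = 7.6553

t=0: π = [0.4000, 0.2000, 0.3000, 0.1000], E[r] = 3.0000, γ^t·E[r] = 3.000000, running G = 3.000000
t=1: π = [0.2800, 0.2400, 0.3000, 0.1800], E[r] = 2.5600, γ^t·E[r] = 1.792000, running G = 4.792000
t=2: π = [0.2560, 0.2600, 0.3280, 0.1560], E[r] = 2.6680, γ^t·E[r] = 1.307320, running G = 6.099320
t=3: π = [0.2512, 0.2572, 0.3404, 0.1512], E[r] = 2.6692, γ^t·E[r] = 0.915536, running G = 7.014856
t=4: π = [0.2502, 0.2560, 0.3436, 0.1502], E[r] = 2.6674, γ^t·E[r] = 0.640443, running G = 7.655298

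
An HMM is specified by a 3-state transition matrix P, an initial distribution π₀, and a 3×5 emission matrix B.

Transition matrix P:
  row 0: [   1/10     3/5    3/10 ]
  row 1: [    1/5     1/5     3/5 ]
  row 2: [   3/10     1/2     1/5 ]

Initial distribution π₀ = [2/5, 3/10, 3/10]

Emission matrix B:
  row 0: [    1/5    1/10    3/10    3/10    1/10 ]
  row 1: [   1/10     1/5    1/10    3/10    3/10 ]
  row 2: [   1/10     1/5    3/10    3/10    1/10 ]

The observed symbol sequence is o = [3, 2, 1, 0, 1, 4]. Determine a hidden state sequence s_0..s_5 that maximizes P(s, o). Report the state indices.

t=0: δ = [1.200e-01, 9.000e-02, 9.000e-02]  (obs o_0=3)
t=1: δ = [8.100e-03, 7.200e-03, 1.620e-02]  ψ = [2, 0, 1]  (obs o_1=2)
t=2: δ = [4.860e-04, 1.620e-03, 8.640e-04]  ψ = [2, 2, 1]  (obs o_2=1)
t=3: δ = [6.480e-05, 4.320e-05, 9.720e-05]  ψ = [1, 2, 1]  (obs o_3=0)
t=4: δ = [2.916e-06, 9.720e-06, 5.184e-06]  ψ = [2, 2, 1]  (obs o_4=1)
t=5: δ = [1.944e-07, 7.776e-07, 5.832e-07]  ψ = [1, 2, 1]  (obs o_5=4)
backtrack: best end state = 1; path = [0, 1, 2, 1, 2, 1]

path = [0, 1, 2, 1, 2, 1]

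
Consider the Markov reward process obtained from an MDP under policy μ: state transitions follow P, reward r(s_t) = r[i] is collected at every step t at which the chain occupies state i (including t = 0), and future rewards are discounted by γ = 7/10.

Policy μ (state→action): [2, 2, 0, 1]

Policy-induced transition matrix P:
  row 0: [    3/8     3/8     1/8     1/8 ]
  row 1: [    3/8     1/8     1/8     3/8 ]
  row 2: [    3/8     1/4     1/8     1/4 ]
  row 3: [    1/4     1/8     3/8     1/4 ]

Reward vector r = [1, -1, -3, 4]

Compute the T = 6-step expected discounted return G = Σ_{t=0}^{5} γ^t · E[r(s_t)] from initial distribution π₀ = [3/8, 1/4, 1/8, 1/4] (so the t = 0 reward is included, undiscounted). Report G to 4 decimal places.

G = 1.7150

t=0: π = [0.3750, 0.2500, 0.1250, 0.2500], E[r] = 0.7500, γ^t·E[r] = 0.750000, running G = 0.750000
t=1: π = [0.3438, 0.2344, 0.1875, 0.2344], E[r] = 0.4844, γ^t·E[r] = 0.339063, running G = 1.089063
t=2: π = [0.3457, 0.2344, 0.1836, 0.2363], E[r] = 0.5059, γ^t·E[r] = 0.247871, running G = 1.336934
t=3: π = [0.3455, 0.2344, 0.1841, 0.2361], E[r] = 0.5032, γ^t·E[r] = 0.172589, running G = 1.509522
t=4: π = [0.3455, 0.2344, 0.1840, 0.2361], E[r] = 0.5035, γ^t·E[r] = 0.120893, running G = 1.630415
t=5: π = [0.3455, 0.2344, 0.1840, 0.2361], E[r] = 0.5035, γ^t·E[r] = 0.084618, running G = 1.715033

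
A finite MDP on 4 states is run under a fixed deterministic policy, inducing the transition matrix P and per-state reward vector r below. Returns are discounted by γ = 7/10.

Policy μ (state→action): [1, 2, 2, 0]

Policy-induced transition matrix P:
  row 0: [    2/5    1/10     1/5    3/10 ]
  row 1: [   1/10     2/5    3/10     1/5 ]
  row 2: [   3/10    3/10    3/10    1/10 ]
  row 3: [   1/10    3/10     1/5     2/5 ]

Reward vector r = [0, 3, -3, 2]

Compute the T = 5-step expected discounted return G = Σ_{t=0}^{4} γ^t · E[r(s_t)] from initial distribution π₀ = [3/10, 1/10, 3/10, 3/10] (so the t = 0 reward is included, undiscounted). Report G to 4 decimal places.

t=0: π = [0.3000, 0.1000, 0.3000, 0.3000], E[r] = 0.0000, γ^t·E[r] = 0.000000, running G = 0.000000
t=1: π = [0.2500, 0.2500, 0.2400, 0.2600], E[r] = 0.5500, γ^t·E[r] = 0.385000, running G = 0.385000
t=2: π = [0.2230, 0.2750, 0.2490, 0.2530], E[r] = 0.5840, γ^t·E[r] = 0.286160, running G = 0.671160
t=3: π = [0.2167, 0.2829, 0.2524, 0.2480], E[r] = 0.5875, γ^t·E[r] = 0.201513, running G = 0.872673
t=4: π = [0.2155, 0.2850, 0.2535, 0.2460], E[r] = 0.5863, γ^t·E[r] = 0.140775, running G = 1.013448

G = 1.0134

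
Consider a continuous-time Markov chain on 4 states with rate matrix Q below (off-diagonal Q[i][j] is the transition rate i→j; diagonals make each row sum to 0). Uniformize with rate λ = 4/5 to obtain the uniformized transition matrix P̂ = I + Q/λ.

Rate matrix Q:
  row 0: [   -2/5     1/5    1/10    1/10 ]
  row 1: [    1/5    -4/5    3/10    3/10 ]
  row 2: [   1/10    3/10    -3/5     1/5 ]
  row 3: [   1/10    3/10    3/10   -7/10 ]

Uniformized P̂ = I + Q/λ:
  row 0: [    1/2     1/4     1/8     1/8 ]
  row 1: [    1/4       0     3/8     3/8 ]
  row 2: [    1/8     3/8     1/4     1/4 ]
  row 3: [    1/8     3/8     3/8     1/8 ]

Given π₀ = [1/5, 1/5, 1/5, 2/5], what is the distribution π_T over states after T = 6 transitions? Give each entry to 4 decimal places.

π = [0.2499, 0.2499, 0.2779, 0.2223]

t=0: π = [0.2000, 0.2000, 0.2000, 0.4000]
t=1: π = [0.2250, 0.2750, 0.3000, 0.2000]
t=2: π = [0.2438, 0.2438, 0.2813, 0.2313]
t=3: π = [0.2469, 0.2531, 0.2789, 0.2211]
t=4: π = [0.2492, 0.2492, 0.2784, 0.2231]
t=5: π = [0.2496, 0.2504, 0.2779, 0.2221]
t=6: π = [0.2499, 0.2499, 0.2779, 0.2223]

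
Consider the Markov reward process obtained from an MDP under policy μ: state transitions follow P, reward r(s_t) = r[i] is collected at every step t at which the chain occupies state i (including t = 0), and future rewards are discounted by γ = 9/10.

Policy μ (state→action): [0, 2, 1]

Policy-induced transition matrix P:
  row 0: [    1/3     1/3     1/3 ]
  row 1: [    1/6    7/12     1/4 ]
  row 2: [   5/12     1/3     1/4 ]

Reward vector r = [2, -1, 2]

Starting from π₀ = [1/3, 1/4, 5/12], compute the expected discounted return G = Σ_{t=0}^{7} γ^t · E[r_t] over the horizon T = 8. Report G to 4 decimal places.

t=0: π = [0.3333, 0.2500, 0.4167], E[r] = 1.2500, γ^t·E[r] = 1.250000, running G = 1.250000
t=1: π = [0.3264, 0.3958, 0.2778], E[r] = 0.8125, γ^t·E[r] = 0.731250, running G = 1.981250
t=2: π = [0.2905, 0.4323, 0.2772], E[r] = 0.7031, γ^t·E[r] = 0.569531, running G = 2.550781
t=3: π = [0.2844, 0.4414, 0.2742], E[r] = 0.6758, γ^t·E[r] = 0.492645, running G = 3.043426
t=4: π = [0.2826, 0.4437, 0.2737], E[r] = 0.6689, γ^t·E[r] = 0.438895, running G = 3.482321
t=5: π = [0.2822, 0.4443, 0.2736], E[r] = 0.6672, γ^t·E[r] = 0.393996, running G = 3.876317
t=6: π = [0.2821, 0.4444, 0.2735], E[r] = 0.6668, γ^t·E[r] = 0.354370, running G = 4.230687
t=7: π = [0.2821, 0.4444, 0.2735], E[r] = 0.6667, γ^t·E[r] = 0.318882, running G = 4.549568

G = 4.5496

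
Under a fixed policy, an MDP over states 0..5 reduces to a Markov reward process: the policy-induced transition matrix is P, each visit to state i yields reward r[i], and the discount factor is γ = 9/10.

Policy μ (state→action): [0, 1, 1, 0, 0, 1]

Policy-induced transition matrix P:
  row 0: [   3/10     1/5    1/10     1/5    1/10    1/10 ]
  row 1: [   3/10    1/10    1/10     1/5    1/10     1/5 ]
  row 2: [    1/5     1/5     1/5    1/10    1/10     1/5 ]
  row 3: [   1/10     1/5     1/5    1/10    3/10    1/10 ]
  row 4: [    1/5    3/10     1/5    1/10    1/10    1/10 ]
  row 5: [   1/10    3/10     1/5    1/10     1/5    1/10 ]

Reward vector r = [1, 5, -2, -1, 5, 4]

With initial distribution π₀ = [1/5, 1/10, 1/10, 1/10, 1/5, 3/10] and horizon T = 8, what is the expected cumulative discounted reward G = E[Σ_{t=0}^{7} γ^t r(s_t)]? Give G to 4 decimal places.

t=0: π = [0.2000, 0.1000, 0.1000, 0.1000, 0.2000, 0.3000], E[r] = 2.6000, γ^t·E[r] = 2.600000, running G = 2.600000
t=1: π = [0.1900, 0.2400, 0.1700, 0.1300, 0.1500, 0.1200], E[r] = 2.1500, γ^t·E[r] = 1.935000, running G = 4.535000
t=2: π = [0.2180, 0.2030, 0.1570, 0.1430, 0.1380, 0.1410], E[r] = 2.0300, γ^t·E[r] = 1.644300, running G = 6.179300
t=3: π = [0.2137, 0.2076, 0.1579, 0.1421, 0.1427, 0.1360], E[r] = 2.0513, γ^t·E[r] = 1.495398, running G = 7.674698
t=4: π = [0.2143, 0.2071, 0.1579, 0.1421, 0.1420, 0.1366], E[r] = 2.0483, γ^t·E[r] = 1.343890, running G = 9.018587
t=5: π = [0.2143, 0.2071, 0.1579, 0.1421, 0.1421, 0.1365], E[r] = 2.0485, γ^t·E[r] = 1.209645, running G = 10.228233
t=6: π = [0.2143, 0.2071, 0.1579, 0.1421, 0.1421, 0.1365], E[r] = 2.0485, γ^t·E[r] = 1.088673, running G = 11.316905
t=7: π = [0.2143, 0.2071, 0.1579, 0.1421, 0.1421, 0.1365], E[r] = 2.0485, γ^t·E[r] = 0.979806, running G = 12.296711

G = 12.2967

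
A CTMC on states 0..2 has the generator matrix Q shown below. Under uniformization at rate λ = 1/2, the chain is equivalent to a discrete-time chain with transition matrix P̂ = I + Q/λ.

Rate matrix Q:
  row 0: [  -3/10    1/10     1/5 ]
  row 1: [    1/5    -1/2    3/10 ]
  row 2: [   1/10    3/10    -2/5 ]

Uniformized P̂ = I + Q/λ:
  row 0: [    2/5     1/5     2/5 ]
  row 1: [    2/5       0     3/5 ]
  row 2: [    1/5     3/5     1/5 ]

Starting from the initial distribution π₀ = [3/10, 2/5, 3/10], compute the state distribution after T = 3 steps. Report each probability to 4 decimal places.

t=0: π = [0.3000, 0.4000, 0.3000]
t=1: π = [0.3400, 0.2400, 0.4200]
t=2: π = [0.3160, 0.3200, 0.3640]
t=3: π = [0.3272, 0.2816, 0.3912]

π = [0.3272, 0.2816, 0.3912]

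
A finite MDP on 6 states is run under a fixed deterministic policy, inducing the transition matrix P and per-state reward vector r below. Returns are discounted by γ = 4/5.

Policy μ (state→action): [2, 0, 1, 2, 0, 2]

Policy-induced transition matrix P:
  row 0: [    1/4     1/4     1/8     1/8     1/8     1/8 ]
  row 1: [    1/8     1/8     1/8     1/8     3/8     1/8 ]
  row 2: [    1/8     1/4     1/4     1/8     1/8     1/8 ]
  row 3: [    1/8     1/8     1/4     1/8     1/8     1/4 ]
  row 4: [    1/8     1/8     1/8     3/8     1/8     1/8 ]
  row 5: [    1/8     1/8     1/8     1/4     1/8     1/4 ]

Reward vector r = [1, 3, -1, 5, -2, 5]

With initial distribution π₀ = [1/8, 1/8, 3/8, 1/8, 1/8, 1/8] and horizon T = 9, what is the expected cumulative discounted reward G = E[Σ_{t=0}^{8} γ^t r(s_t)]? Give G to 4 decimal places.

G = 7.4270

t=0: π = [0.1250, 0.1250, 0.3750, 0.1250, 0.1250, 0.1250], E[r] = 1.1250, γ^t·E[r] = 1.125000, running G = 1.125000
t=1: π = [0.1406, 0.1875, 0.1875, 0.1719, 0.1563, 0.1563], E[r] = 1.8438, γ^t·E[r] = 1.475000, running G = 2.600000
t=2: π = [0.1426, 0.1660, 0.1699, 0.1836, 0.1719, 0.1660], E[r] = 1.8750, γ^t·E[r] = 1.200000, running G = 3.800000
t=3: π = [0.1428, 0.1641, 0.1692, 0.1887, 0.1665, 0.1687], E[r] = 1.9199, γ^t·E[r] = 0.983000, running G = 4.783000
t=4: π = [0.1429, 0.1640, 0.1697, 0.1877, 0.1660, 0.1697], E[r] = 1.9200, γ^t·E[r] = 0.786450, running G = 5.569450
t=5: π = [0.1429, 0.1641, 0.1697, 0.1877, 0.1660, 0.1697], E[r] = 1.9203, γ^t·E[r] = 0.629255, running G = 6.198705
t=6: π = [0.1429, 0.1641, 0.1697, 0.1877, 0.1660, 0.1697], E[r] = 1.9203, γ^t·E[r] = 0.503385, running G = 6.702090
t=7: π = [0.1429, 0.1641, 0.1697, 0.1877, 0.1660, 0.1697], E[r] = 1.9203, γ^t·E[r] = 0.402713, running G = 7.104803
t=8: π = [0.1429, 0.1641, 0.1697, 0.1877, 0.1660, 0.1697], E[r] = 1.9203, γ^t·E[r] = 0.322170, running G = 7.426973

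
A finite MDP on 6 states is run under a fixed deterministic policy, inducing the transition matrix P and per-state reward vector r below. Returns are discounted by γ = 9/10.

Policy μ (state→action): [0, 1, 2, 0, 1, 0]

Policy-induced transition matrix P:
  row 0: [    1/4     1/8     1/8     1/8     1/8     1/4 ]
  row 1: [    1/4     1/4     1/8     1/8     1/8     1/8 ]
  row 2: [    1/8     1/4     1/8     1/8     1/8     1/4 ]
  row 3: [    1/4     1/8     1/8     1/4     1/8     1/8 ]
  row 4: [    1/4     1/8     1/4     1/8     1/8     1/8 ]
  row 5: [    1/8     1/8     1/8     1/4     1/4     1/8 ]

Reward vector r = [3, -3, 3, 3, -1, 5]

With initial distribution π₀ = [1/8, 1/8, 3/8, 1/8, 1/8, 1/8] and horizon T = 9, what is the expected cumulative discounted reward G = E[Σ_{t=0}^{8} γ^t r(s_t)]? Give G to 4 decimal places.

t=0: π = [0.1250, 0.1250, 0.3750, 0.1250, 0.1250, 0.1250], E[r] = 2.0000, γ^t·E[r] = 2.000000, running G = 2.000000
t=1: π = [0.1875, 0.1875, 0.1406, 0.1563, 0.1406, 0.1875], E[r] = 1.6875, γ^t·E[r] = 1.518750, running G = 3.518750
t=2: π = [0.2090, 0.1660, 0.1426, 0.1680, 0.1484, 0.1660], E[r] = 1.7422, γ^t·E[r] = 1.411172, running G = 4.929922
t=3: π = [0.2114, 0.1636, 0.1436, 0.1667, 0.1458, 0.1689], E[r] = 1.7734, γ^t·E[r] = 1.292836, running G = 6.222758
t=4: π = [0.2109, 0.1634, 0.1432, 0.1670, 0.1461, 0.1694], E[r] = 1.7739, γ^t·E[r] = 1.163873, running G = 7.386631
t=5: π = [0.2109, 0.1633, 0.1433, 0.1670, 0.1462, 0.1693], E[r] = 1.7739, γ^t·E[r] = 1.047467, running G = 8.434098
t=6: π = [0.2109, 0.1633, 0.1433, 0.1670, 0.1462, 0.1693], E[r] = 1.7740, γ^t·E[r] = 0.942760, running G = 9.376858
t=7: π = [0.2109, 0.1633, 0.1433, 0.1670, 0.1462, 0.1693], E[r] = 1.7740, γ^t·E[r] = 0.848483, running G = 10.225341
t=8: π = [0.2109, 0.1633, 0.1433, 0.1670, 0.1462, 0.1693], E[r] = 1.7740, γ^t·E[r] = 0.763635, running G = 10.988976

G = 10.9890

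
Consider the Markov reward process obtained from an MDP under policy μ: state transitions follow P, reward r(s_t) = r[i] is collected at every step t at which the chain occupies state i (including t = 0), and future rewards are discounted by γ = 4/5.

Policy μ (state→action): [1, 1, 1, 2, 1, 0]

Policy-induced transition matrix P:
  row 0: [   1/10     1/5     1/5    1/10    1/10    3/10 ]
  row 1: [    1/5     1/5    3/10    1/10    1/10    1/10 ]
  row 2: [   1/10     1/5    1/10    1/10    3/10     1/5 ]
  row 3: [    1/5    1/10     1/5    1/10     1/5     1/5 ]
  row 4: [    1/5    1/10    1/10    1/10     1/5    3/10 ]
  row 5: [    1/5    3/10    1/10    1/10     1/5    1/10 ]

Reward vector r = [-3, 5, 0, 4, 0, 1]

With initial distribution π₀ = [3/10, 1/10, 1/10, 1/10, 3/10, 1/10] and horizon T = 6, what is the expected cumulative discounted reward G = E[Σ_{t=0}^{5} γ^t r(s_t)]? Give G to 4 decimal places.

t=0: π = [0.3000, 0.1000, 0.1000, 0.1000, 0.3000, 0.1000], E[r] = 0.1000, γ^t·E[r] = 0.100000, running G = 0.100000
t=1: π = [0.1600, 0.1700, 0.1600, 0.1000, 0.1700, 0.2400], E[r] = 1.0100, γ^t·E[r] = 0.808000, running G = 0.908000
t=2: π = [0.1680, 0.1970, 0.1600, 0.1000, 0.1830, 0.1920], E[r] = 1.0730, γ^t·E[r] = 0.686720, running G = 1.594720
t=3: π = [0.1672, 0.1909, 0.1662, 0.1000, 0.1795, 0.1962], E[r] = 1.0491, γ^t·E[r] = 0.537139, running G = 2.131859
t=4: π = [0.1667, 0.1917, 0.1649, 0.1000, 0.1808, 0.1960], E[r] = 1.0543, γ^t·E[r] = 0.431854, running G = 2.563713
t=5: π = [0.1668, 0.1915, 0.1650, 0.1000, 0.1807, 0.1960], E[r] = 1.0530, γ^t·E[r] = 0.345056, running G = 2.908769

G = 2.9088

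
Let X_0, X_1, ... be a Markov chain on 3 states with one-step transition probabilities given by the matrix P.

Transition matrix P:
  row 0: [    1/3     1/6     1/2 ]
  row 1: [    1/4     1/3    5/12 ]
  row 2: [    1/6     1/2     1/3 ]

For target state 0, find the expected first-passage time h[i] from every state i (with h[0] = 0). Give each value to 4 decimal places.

h = [0.0000, 4.5882, 4.9412]

First-step conditioning: h[0] = 0; for i ≠ 0, h[i] = 1 + Σ_k P[i][k]·h[k].
  h[1] = 1 + 1/3·h[1] + 5/12·h[2]
  h[2] = 1 + 1/2·h[1] + 1/3·h[2]
Solving the 2×2 linear system over states ≠ 0 gives exactly h = [0, 78/17, 84/17] (h[0] = 0 is the target).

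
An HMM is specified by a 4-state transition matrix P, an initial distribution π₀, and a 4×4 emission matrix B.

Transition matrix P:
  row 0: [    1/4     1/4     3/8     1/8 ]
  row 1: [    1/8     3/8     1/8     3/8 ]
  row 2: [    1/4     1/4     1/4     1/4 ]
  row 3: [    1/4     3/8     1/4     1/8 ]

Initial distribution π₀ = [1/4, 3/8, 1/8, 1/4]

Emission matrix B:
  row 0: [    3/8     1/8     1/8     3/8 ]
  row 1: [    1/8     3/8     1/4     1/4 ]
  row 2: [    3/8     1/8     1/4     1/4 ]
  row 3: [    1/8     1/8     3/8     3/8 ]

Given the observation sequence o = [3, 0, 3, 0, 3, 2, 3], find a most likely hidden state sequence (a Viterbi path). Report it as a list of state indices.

t=0: δ = [9.375e-02, 9.375e-02, 3.125e-02, 9.375e-02]  (obs o_0=3)
t=1: δ = [8.789e-03, 4.395e-03, 1.318e-02, 4.395e-03]  ψ = [0, 1, 0, 1]  (obs o_1=0)
t=2: δ = [1.236e-03, 8.240e-04, 8.240e-04, 1.236e-03]  ψ = [2, 2, 0, 2]  (obs o_2=3)
t=3: δ = [1.159e-04, 5.794e-05, 1.738e-04, 3.862e-05]  ψ = [0, 3, 0, 1]  (obs o_3=0)
t=4: δ = [1.629e-05, 1.086e-05, 1.086e-05, 1.629e-05]  ψ = [2, 2, 0, 2]  (obs o_4=3)
t=5: δ = [5.092e-07, 1.528e-06, 1.528e-06, 1.528e-06]  ψ = [0, 3, 0, 1]  (obs o_5=2)
t=6: δ = [1.432e-07, 1.432e-07, 9.548e-08, 2.148e-07]  ψ = [2, 1, 2, 1]  (obs o_6=3)
backtrack: best end state = 3; path = [0, 2, 0, 2, 3, 1, 3]

path = [0, 2, 0, 2, 3, 1, 3]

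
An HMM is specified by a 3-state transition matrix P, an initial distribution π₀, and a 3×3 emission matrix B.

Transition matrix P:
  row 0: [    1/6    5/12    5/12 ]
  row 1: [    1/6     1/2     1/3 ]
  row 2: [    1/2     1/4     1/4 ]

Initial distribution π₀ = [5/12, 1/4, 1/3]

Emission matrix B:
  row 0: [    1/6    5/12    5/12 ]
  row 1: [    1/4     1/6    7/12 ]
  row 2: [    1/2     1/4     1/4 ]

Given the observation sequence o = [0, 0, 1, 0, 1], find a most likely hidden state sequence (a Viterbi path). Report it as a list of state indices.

t=0: δ = [6.944e-02, 6.250e-02, 1.667e-01]  (obs o_0=0)
t=1: δ = [1.389e-02, 1.042e-02, 2.083e-02]  ψ = [2, 2, 2]  (obs o_1=0)
t=2: δ = [4.340e-03, 9.645e-04, 1.447e-03]  ψ = [2, 0, 0]  (obs o_2=1)
t=3: δ = [1.206e-04, 4.521e-04, 9.042e-04]  ψ = [0, 0, 0]  (obs o_3=0)
t=4: δ = [1.884e-04, 3.768e-05, 5.651e-05]  ψ = [2, 1, 2]  (obs o_4=1)
backtrack: best end state = 0; path = [2, 2, 0, 2, 0]

path = [2, 2, 0, 2, 0]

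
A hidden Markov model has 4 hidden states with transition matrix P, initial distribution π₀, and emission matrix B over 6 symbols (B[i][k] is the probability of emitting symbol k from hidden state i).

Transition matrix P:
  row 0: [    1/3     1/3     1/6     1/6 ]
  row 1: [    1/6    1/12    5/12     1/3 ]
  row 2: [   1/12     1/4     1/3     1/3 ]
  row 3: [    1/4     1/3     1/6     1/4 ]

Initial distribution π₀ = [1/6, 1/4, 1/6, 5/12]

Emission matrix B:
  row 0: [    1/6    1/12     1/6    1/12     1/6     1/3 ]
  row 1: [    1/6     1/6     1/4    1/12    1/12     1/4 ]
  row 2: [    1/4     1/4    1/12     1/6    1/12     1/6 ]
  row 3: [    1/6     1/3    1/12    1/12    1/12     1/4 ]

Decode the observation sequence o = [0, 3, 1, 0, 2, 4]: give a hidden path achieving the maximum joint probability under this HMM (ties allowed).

t=0: δ = [2.778e-02, 4.167e-02, 4.167e-02, 6.944e-02]  (obs o_0=0)
t=1: δ = [1.447e-03, 1.929e-03, 2.894e-03, 1.447e-03]  ψ = [3, 3, 1, 3]  (obs o_1=3)
t=2: δ = [4.019e-05, 1.206e-04, 2.411e-04, 3.215e-04]  ψ = [0, 2, 2, 2]  (obs o_2=1)
t=3: δ = [1.340e-05, 1.786e-05, 2.009e-05, 1.340e-05]  ψ = [3, 3, 2, 2]  (obs o_3=0)
t=4: δ = [7.442e-07, 1.256e-06, 6.202e-07, 5.582e-07]  ψ = [0, 2, 1, 2]  (obs o_4=2)
t=5: δ = [4.135e-08, 2.067e-08, 4.361e-08, 3.489e-08]  ψ = [0, 0, 1, 1]  (obs o_5=4)
backtrack: best end state = 2; path = [1, 2, 2, 2, 1, 2]

path = [1, 2, 2, 2, 1, 2]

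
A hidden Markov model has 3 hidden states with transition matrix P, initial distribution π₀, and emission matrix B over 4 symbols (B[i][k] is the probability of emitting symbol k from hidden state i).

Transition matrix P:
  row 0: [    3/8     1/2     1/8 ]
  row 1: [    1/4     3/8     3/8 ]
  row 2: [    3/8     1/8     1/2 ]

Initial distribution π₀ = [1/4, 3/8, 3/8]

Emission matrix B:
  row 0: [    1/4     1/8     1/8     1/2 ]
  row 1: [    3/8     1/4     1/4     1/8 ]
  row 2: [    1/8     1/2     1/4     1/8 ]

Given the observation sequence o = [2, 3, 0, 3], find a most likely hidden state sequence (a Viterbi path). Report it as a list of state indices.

t=0: δ = [3.125e-02, 9.375e-02, 9.375e-02]  (obs o_0=2)
t=1: δ = [1.758e-02, 4.395e-03, 5.859e-03]  ψ = [2, 1, 2]  (obs o_1=3)
t=2: δ = [1.648e-03, 3.296e-03, 3.662e-04]  ψ = [0, 0, 2]  (obs o_2=0)
t=3: δ = [4.120e-04, 1.545e-04, 1.545e-04]  ψ = [1, 1, 1]  (obs o_3=3)
backtrack: best end state = 0; path = [2, 0, 1, 0]

path = [2, 0, 1, 0]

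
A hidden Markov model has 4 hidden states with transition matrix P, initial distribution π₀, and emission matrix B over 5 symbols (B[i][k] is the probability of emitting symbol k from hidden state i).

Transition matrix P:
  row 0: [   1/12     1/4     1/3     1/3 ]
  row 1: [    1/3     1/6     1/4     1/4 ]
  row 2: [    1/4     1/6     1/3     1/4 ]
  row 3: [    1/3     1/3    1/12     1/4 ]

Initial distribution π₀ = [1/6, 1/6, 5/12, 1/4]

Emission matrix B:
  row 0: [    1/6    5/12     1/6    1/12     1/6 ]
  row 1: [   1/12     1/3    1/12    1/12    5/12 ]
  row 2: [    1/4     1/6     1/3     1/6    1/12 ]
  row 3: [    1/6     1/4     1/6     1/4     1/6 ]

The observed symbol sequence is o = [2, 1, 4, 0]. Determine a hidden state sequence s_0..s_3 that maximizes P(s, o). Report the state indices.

t=0: δ = [2.778e-02, 1.389e-02, 1.389e-01, 4.167e-02]  (obs o_0=2)
t=1: δ = [1.447e-02, 7.716e-03, 7.716e-03, 8.681e-03]  ψ = [2, 2, 2, 2]  (obs o_1=1)
t=2: δ = [4.823e-04, 1.507e-03, 4.019e-04, 8.038e-04]  ψ = [3, 0, 0, 0]  (obs o_2=4)
t=3: δ = [8.372e-05, 2.233e-05, 9.419e-05, 6.279e-05]  ψ = [1, 3, 1, 1]  (obs o_3=0)
backtrack: best end state = 2; path = [2, 0, 1, 2]

path = [2, 0, 1, 2]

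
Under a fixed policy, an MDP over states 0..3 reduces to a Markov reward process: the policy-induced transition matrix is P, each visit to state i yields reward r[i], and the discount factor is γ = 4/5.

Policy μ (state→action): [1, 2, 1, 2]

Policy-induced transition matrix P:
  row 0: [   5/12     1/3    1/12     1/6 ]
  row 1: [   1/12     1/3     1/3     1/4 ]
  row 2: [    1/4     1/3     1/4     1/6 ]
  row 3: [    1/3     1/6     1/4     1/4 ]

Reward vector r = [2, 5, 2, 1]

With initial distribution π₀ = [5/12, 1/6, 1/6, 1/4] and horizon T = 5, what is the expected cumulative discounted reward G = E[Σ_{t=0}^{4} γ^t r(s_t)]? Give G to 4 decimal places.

t=0: π = [0.4167, 0.1667, 0.1667, 0.2500], E[r] = 2.2500, γ^t·E[r] = 2.250000, running G = 2.250000
t=1: π = [0.3125, 0.2917, 0.1944, 0.2014], E[r] = 2.6736, γ^t·E[r] = 2.138889, running G = 4.388889
t=2: π = [0.2703, 0.2998, 0.2222, 0.2078], E[r] = 2.6916, γ^t·E[r] = 1.722593, running G = 6.111481
t=3: π = [0.2624, 0.2987, 0.2299, 0.2090], E[r] = 2.6872, γ^t·E[r] = 1.375827, running G = 7.487309
t=4: π = [0.2614, 0.2985, 0.2312, 0.2090], E[r] = 2.6865, γ^t·E[r] = 1.100410, running G = 8.587719

G = 8.5877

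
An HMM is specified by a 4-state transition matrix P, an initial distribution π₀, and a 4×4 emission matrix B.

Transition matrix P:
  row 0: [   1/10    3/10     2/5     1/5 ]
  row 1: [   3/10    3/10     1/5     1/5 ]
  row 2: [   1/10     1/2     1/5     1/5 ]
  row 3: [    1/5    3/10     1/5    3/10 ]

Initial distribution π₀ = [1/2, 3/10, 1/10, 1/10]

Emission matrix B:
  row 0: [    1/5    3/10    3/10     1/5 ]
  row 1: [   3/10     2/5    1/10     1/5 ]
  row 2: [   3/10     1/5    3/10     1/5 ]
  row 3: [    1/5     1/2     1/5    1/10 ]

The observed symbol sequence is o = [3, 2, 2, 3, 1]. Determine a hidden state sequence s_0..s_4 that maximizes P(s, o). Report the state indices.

path = [0, 2, 2, 1, 1]

t=0: δ = [1.000e-01, 6.000e-02, 2.000e-02, 1.000e-02]  (obs o_0=3)
t=1: δ = [5.400e-03, 3.000e-03, 1.200e-02, 4.000e-03]  ψ = [1, 0, 0, 0]  (obs o_1=2)
t=2: δ = [3.600e-04, 6.000e-04, 7.200e-04, 4.800e-04]  ψ = [2, 2, 2, 2]  (obs o_2=2)
t=3: δ = [3.600e-05, 7.200e-05, 2.880e-05, 1.440e-05]  ψ = [1, 2, 0, 2]  (obs o_3=3)
t=4: δ = [6.480e-06, 8.640e-06, 2.880e-06, 7.200e-06]  ψ = [1, 1, 0, 1]  (obs o_4=1)
backtrack: best end state = 1; path = [0, 2, 2, 1, 1]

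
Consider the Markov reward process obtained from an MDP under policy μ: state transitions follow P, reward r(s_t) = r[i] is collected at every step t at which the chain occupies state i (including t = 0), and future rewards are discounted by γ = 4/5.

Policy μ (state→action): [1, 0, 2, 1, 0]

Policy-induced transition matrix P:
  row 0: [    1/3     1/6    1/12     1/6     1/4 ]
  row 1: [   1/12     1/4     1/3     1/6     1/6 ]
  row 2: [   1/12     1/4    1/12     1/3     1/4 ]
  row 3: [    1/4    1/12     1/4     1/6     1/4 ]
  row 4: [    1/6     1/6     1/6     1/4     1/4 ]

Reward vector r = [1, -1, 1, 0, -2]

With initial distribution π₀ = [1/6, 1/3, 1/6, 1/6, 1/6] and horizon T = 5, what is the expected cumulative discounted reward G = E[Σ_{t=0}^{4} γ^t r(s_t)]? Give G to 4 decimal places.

t=0: π = [0.1667, 0.3333, 0.1667, 0.1667, 0.1667], E[r] = -0.3333, γ^t·E[r] = -0.333333, running G = -0.333333
t=1: π = [0.1667, 0.1944, 0.2083, 0.2083, 0.2222], E[r] = -0.2639, γ^t·E[r] = -0.211111, running G = -0.544444
t=2: π = [0.1782, 0.1829, 0.1852, 0.2199, 0.2338], E[r] = -0.2870, γ^t·E[r] = -0.183704, running G = -0.728148
t=3: π = [0.1840, 0.1790, 0.1852, 0.2170, 0.2348], E[r] = -0.2793, γ^t·E[r] = -0.143012, running G = -0.871160
t=4: π = [0.1851, 0.1789, 0.1838, 0.2171, 0.2351], E[r] = -0.2802, γ^t·E[r] = -0.114772, running G = -0.985933

G = -0.9859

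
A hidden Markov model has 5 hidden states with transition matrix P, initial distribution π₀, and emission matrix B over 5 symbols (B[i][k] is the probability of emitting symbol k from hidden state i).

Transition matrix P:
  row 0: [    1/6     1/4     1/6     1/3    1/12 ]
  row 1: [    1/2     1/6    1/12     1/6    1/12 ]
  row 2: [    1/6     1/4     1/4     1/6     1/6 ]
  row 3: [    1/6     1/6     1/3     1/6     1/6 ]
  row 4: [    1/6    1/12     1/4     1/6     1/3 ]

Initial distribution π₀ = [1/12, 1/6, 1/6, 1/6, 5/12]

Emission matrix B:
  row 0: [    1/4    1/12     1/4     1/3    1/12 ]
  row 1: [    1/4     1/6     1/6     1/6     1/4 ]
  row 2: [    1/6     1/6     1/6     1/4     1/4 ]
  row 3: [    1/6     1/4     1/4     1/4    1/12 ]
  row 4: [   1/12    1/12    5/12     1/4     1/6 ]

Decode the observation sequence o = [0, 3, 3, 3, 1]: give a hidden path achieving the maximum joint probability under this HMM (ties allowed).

t=0: δ = [2.083e-02, 4.167e-02, 2.778e-02, 2.778e-02, 3.472e-02]  (obs o_0=0)
t=1: δ = [6.944e-03, 1.157e-03, 2.315e-03, 1.736e-03, 2.894e-03]  ψ = [1, 1, 3, 0, 4]  (obs o_1=3)
t=2: δ = [3.858e-04, 2.894e-04, 2.894e-04, 5.787e-04, 2.411e-04]  ψ = [0, 0, 0, 0, 4]  (obs o_2=3)
t=3: δ = [4.823e-05, 1.608e-05, 4.823e-05, 3.215e-05, 2.411e-05]  ψ = [1, 0, 3, 0, 3]  (obs o_3=3)
t=4: δ = [6.698e-07, 2.009e-06, 2.009e-06, 4.019e-06, 6.698e-07]  ψ = [0, 0, 2, 0, 2]  (obs o_4=1)
backtrack: best end state = 3; path = [1, 0, 1, 0, 3]

path = [1, 0, 1, 0, 3]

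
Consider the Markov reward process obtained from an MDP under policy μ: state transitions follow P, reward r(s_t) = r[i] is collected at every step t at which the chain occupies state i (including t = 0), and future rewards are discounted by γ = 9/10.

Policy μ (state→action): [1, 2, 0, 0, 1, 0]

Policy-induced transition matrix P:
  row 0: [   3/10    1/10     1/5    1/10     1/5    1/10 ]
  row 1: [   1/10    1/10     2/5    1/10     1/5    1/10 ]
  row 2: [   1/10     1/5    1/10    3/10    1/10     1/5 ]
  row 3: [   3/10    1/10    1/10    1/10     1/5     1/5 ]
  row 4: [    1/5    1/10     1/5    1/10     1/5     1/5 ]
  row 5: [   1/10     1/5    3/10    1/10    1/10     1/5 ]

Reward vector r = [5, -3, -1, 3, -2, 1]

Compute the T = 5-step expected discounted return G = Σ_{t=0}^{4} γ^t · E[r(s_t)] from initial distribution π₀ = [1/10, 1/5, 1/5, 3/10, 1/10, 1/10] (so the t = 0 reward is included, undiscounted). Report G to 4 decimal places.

t=0: π = [0.1000, 0.2000, 0.2000, 0.3000, 0.1000, 0.1000], E[r] = 0.5000, γ^t·E[r] = 0.500000, running G = 0.500000
t=1: π = [0.1900, 0.1300, 0.2000, 0.1400, 0.1700, 0.1700], E[r] = 0.6100, γ^t·E[r] = 0.549000, running G = 1.049000
t=2: π = [0.1830, 0.1370, 0.2090, 0.1400, 0.1630, 0.1680], E[r] = 0.5570, γ^t·E[r] = 0.451170, running G = 1.500170
t=3: π = [0.1809, 0.1377, 0.2093, 0.1418, 0.1623, 0.1680], E[r] = 0.5509, γ^t·E[r] = 0.401606, running G = 1.901776
t=4: π = [0.1808, 0.1377, 0.2092, 0.1419, 0.1623, 0.1681], E[r] = 0.5506, γ^t·E[r] = 0.361255, running G = 2.263031

G = 2.2630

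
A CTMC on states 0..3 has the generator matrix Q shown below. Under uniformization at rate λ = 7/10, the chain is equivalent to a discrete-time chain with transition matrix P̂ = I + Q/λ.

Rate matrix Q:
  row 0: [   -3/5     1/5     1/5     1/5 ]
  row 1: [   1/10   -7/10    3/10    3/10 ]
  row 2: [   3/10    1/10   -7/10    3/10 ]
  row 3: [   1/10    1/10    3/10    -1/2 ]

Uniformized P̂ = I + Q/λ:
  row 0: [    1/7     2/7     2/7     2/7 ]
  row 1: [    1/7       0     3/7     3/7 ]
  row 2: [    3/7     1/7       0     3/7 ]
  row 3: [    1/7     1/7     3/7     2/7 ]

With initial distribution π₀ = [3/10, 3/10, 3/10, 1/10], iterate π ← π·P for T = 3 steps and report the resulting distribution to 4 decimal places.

t=0: π = [0.3000, 0.3000, 0.3000, 0.1000]
t=1: π = [0.2286, 0.1429, 0.2571, 0.3714]
t=2: π = [0.2163, 0.1551, 0.2857, 0.3429]
t=3: π = [0.2245, 0.1516, 0.2752, 0.3487]

π = [0.2245, 0.1516, 0.2752, 0.3487]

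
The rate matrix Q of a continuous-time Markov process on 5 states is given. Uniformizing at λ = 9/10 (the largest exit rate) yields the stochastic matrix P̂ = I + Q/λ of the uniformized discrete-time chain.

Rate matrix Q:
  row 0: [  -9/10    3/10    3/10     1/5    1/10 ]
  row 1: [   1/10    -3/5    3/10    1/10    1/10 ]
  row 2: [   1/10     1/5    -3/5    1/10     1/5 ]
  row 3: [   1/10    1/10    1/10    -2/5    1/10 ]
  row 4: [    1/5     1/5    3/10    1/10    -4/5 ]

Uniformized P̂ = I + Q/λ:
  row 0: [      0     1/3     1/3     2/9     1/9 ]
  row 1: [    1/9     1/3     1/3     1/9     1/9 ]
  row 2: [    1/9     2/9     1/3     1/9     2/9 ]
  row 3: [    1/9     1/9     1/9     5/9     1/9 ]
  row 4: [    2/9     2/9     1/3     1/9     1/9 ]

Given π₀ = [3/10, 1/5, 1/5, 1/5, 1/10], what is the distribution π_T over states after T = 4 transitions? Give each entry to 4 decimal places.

t=0: π = [0.3000, 0.2000, 0.2000, 0.2000, 0.1000]
t=1: π = [0.0889, 0.2556, 0.2889, 0.2333, 0.1333]
t=2: π = [0.1160, 0.2346, 0.2815, 0.2247, 0.1432]
t=3: π = [0.1141, 0.2362, 0.2834, 0.2239, 0.1424]
t=4: π = [0.1143, 0.2363, 0.2836, 0.2233, 0.1426]

π = [0.1143, 0.2363, 0.2836, 0.2233, 0.1426]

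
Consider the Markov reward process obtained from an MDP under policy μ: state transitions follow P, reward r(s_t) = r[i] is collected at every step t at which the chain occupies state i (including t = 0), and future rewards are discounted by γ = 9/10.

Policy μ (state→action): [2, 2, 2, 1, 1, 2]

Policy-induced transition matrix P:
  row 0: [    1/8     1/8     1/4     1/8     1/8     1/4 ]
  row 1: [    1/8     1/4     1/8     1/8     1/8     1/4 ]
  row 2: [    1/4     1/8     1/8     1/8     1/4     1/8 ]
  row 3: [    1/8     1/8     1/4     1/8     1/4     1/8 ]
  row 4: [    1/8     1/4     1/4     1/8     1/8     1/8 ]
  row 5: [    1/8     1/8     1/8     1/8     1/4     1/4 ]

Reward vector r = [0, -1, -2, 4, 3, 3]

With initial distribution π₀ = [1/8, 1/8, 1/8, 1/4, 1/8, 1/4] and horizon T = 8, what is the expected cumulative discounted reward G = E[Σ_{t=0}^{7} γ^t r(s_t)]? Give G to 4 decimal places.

t=0: π = [0.1250, 0.1250, 0.1250, 0.2500, 0.1250, 0.2500], E[r] = 1.7500, γ^t·E[r] = 1.750000, running G = 1.750000
t=1: π = [0.1406, 0.1563, 0.1875, 0.1250, 0.2031, 0.1875], E[r] = 1.1406, γ^t·E[r] = 1.026563, running G = 2.776563
t=2: π = [0.1484, 0.1699, 0.1836, 0.1250, 0.1875, 0.1855], E[r] = 1.0820, γ^t·E[r] = 0.876445, running G = 3.653008
t=3: π = [0.1479, 0.1697, 0.1826, 0.1250, 0.1868, 0.1880], E[r] = 1.0894, γ^t·E[r] = 0.794140, running G = 4.447148
t=4: π = [0.1478, 0.1696, 0.1825, 0.1250, 0.1870, 0.1882], E[r] = 1.0910, γ^t·E[r] = 0.715787, running G = 5.162935
t=5: π = [0.1478, 0.1696, 0.1825, 0.1250, 0.1870, 0.1882], E[r] = 1.0910, γ^t·E[r] = 0.644202, running G = 5.807137
t=6: π = [0.1478, 0.1696, 0.1825, 0.1250, 0.1870, 0.1882], E[r] = 1.0910, γ^t·E[r] = 0.579780, running G = 6.386917
t=7: π = [0.1478, 0.1696, 0.1825, 0.1250, 0.1870, 0.1882], E[r] = 1.0910, γ^t·E[r] = 0.521801, running G = 6.908718

G = 6.9087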